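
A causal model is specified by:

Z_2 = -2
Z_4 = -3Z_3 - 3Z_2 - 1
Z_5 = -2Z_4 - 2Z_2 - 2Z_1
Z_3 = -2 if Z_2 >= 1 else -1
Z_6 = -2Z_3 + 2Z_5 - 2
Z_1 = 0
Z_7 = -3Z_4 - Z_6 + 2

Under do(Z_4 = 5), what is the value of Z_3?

-1

Under do(Z_4=5), the mechanism Z_4 = -3Z_3 - 3Z_2 - 1 is discarded; Z_4 is fixed at 5.
Since Z_3 is not a descendant of the intervened variable, it is unaffected.
Z_3 = -2 if Z_2 >= 1 else -1  [with Z_2=-2]  = -1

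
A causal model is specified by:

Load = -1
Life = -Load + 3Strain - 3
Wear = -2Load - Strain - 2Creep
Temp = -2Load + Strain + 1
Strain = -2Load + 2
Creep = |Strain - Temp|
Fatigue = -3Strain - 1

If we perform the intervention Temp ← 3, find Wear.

do(Temp=3) replaces the equation Temp = -2Load + Strain + 1 with the constant Temp = 3.
Strain = -2Load + 2  [with Load=-1]  = 4
Creep = |Strain - Temp|  [with Strain=4, Temp=3]  = 1
Wear = -2Load - Strain - 2Creep  [with Load=-1, Strain=4, Creep=1]  = -4

-4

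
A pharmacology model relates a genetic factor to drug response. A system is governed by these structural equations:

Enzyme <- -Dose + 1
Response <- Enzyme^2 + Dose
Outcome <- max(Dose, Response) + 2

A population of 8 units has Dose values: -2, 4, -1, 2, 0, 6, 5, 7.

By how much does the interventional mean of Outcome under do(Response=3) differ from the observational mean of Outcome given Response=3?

Every unit gets Response=3 under the intervention. Outcome values become 5, 6, 5, 5, 5, 8, 7, 9; E[Outcome|do(Response=3)] = 6.25.
Conditioning on Response=3 selects the 2 unit(s) with Dose ∈ {-1, 2}. Their Outcome values: 5, 5. Mean = 5.
Difference = 6.25 − 5 = 1.25.

1.25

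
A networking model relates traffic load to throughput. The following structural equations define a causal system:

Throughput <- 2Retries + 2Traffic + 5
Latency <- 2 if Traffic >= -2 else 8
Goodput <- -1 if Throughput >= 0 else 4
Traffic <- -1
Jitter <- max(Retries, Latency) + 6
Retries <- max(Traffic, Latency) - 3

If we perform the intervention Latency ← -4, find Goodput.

Under do(Latency=-4), the mechanism Latency <- 2 if Traffic >= -2 else 8 is discarded; Latency is fixed at -4.
Retries = max(Traffic, Latency) - 3  [with Traffic=-1, Latency=-4]  = -4
Throughput = 2Retries + 2Traffic + 5  [with Retries=-4, Traffic=-1]  = -5
Goodput = -1 if Throughput >= 0 else 4  [with Throughput=-5]  = 4

4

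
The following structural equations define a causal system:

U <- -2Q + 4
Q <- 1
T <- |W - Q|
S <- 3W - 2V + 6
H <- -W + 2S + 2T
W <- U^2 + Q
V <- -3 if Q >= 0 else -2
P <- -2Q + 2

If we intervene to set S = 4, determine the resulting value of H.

Under do(S=4), the mechanism S <- 3W - 2V + 6 is discarded; S is fixed at 4.
U = -2Q + 4  [with Q=1]  = 2
W = U^2 + Q  [with U=2, Q=1]  = 5
T = |W - Q|  [with W=5, Q=1]  = 4
H = -W + 2S + 2T  [with W=5, S=4, T=4]  = 11

11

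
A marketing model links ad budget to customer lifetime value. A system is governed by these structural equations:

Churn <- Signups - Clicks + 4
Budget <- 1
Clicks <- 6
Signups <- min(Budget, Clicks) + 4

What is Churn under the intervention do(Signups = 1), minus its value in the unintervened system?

The intervention breaks the incoming arrows to Signups: Signups <- min(Budget, Clicks) + 4 no longer applies, and Signups = 1.
Churn = Signups - Clicks + 4  [with Signups=1, Clicks=6]  = -1
Without intervention: Signups = min(Budget, Clicks) + 4  [with Budget=1, Clicks=6]  = 5; Churn = Signups - Clicks + 4  [with Signups=5, Clicks=6]  = 3.
Change = -1 − 3 = -4.

-4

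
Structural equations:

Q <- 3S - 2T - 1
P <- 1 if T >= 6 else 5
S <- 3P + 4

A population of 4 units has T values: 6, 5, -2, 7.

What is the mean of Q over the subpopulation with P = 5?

Observing P=5 restricts to units where P's equation naturally yields 5: T ∈ {5, -2}. In that subpopulation Q = 46, 60, mean 53.

53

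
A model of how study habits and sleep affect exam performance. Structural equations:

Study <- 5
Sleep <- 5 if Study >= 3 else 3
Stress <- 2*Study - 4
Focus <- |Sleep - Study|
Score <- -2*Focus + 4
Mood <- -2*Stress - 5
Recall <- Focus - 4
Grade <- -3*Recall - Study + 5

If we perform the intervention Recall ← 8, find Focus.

0

Under do(Recall=8), the mechanism Recall <- Focus - 4 is discarded; Recall is fixed at 8.
Since Focus is not a descendant of the intervened variable, it is unaffected.
Sleep = 5 if Study >= 3 else 3  [with Study=5]  = 5
Focus = |Sleep - Study|  [with Sleep=5, Study=5]  = 0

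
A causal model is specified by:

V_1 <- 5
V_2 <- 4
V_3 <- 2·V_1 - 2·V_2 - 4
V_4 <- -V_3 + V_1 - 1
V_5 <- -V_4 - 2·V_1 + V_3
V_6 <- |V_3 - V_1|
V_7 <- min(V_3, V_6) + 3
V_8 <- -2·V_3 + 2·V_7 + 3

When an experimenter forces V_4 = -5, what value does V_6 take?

7

Under do(V_4=-5), the mechanism V_4 <- -V_3 + V_1 - 1 is discarded; V_4 is fixed at -5.
Since V_6 is not a descendant of the intervened variable, it is unaffected.
V_3 = 2·V_1 - 2·V_2 - 4  [with V_1=5, V_2=4]  = -2
V_6 = |V_3 - V_1|  [with V_3=-2, V_1=5]  = 7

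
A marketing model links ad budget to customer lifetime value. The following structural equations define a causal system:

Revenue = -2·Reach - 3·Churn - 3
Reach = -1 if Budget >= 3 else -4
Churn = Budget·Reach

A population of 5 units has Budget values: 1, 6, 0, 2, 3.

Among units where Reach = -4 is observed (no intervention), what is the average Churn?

E[Churn|Reach=-4] averages over only the 3 units with Reach=-4 (Budget = 1, 0, 2): Churn = -4, 0, -8, mean -4.

-4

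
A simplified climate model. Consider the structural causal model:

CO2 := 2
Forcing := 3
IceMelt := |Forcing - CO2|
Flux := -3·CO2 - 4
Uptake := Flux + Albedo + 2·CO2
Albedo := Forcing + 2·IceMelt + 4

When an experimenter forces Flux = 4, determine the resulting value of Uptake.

17

The intervention breaks the incoming arrows to Flux: Flux := -3·CO2 - 4 no longer applies, and Flux = 4.
IceMelt = |Forcing - CO2|  [with Forcing=3, CO2=2]  = 1
Albedo = Forcing + 2·IceMelt + 4  [with Forcing=3, IceMelt=1]  = 9
Uptake = Flux + Albedo + 2·CO2  [with Flux=4, Albedo=9, CO2=2]  = 17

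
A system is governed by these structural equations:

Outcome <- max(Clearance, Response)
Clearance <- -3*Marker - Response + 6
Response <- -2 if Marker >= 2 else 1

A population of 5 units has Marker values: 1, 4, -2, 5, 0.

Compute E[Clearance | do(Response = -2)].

Every unit gets Response=-2 under the intervention. Clearance values become 5, -4, 14, -7, 8; E[Clearance|do(Response=-2)] = 3.2.

3.2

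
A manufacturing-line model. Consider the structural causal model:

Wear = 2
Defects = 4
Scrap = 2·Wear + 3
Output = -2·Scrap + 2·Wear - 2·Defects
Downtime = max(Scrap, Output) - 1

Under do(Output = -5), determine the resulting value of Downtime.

Intervening sets Output = -5 and removes its equation (Output = -2·Scrap + 2·Wear - 2·Defects).
Scrap = 2·Wear + 3  [with Wear=2]  = 7
Downtime = max(Scrap, Output) - 1  [with Scrap=7, Output=-5]  = 6

6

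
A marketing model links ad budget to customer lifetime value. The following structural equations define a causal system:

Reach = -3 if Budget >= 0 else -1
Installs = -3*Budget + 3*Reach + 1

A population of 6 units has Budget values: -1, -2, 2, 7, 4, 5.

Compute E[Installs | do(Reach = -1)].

The intervention sets Reach=-1 in all 6 units regardless of Budget. Recomputing Installs per unit gives 1, 4, -8, -23, -14, -17; average -9.5.

-9.5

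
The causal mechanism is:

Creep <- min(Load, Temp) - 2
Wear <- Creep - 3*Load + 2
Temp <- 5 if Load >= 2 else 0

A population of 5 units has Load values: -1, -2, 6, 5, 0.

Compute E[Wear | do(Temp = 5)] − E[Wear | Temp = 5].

8.1

The intervention sets Temp=5 in all 5 units regardless of Load. Recomputing Wear per unit gives 2, 4, -13, -10, 0; average -3.4.
E[Wear|Temp=5] averages over only the 2 units with Temp=5 (Load = 6, 5): Wear = -13, -10, mean -11.5.
Difference = -3.4 − (-11.5) = 8.1.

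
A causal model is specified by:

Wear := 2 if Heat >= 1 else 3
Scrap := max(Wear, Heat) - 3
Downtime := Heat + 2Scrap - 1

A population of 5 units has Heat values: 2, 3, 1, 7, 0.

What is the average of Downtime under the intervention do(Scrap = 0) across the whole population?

Every unit gets Scrap=0 under the intervention. Downtime values become 1, 2, 0, 6, -1; E[Downtime|do(Scrap=0)] = 1.6.

1.6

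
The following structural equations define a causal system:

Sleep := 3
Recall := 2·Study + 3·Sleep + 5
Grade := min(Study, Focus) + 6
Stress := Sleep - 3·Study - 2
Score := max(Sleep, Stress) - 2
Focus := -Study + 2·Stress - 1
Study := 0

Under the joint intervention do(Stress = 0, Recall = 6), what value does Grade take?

5

Under do(Stress = 0, Recall = 6), each intervened variable's structural equation is replaced by its fixed value.
Focus = -Study + 2·Stress - 1  [with Study=0, Stress=0]  = -1
Grade = min(Study, Focus) + 6  [with Study=0, Focus=-1]  = 5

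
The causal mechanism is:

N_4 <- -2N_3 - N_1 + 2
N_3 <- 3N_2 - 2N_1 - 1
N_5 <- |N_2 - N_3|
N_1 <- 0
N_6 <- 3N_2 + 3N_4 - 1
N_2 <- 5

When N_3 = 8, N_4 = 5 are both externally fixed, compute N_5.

3

Setting N_3 = 8, N_4 = 5 by intervention discards those variables' equations.
N_5 = |N_2 - N_3|  [with N_2=5, N_3=8]  = 3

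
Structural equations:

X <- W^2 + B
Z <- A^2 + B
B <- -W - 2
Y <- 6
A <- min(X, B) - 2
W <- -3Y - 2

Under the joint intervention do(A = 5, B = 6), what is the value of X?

406

Under do(A = 5, B = 6), each intervened variable's structural equation is replaced by its fixed value.
W = -3Y - 2  [with Y=6]  = -20
X = W^2 + B  [with W=-20, B=6]  = 406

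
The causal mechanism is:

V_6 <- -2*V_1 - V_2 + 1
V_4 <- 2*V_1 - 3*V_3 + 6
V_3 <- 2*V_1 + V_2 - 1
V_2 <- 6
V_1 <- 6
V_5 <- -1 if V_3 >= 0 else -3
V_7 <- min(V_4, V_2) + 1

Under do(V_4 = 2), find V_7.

The intervention breaks the incoming arrows to V_4: V_4 <- 2*V_1 - 3*V_3 + 6 no longer applies, and V_4 = 2.
V_7 = min(V_4, V_2) + 1  [with V_4=2, V_2=6]  = 3

3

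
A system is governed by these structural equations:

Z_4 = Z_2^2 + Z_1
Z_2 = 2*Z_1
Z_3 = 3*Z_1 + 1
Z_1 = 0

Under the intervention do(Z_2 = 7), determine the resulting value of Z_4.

Under do(Z_2=7), the mechanism Z_2 = 2*Z_1 is discarded; Z_2 is fixed at 7.
Z_4 = Z_2^2 + Z_1  [with Z_2=7, Z_1=0]  = 49

49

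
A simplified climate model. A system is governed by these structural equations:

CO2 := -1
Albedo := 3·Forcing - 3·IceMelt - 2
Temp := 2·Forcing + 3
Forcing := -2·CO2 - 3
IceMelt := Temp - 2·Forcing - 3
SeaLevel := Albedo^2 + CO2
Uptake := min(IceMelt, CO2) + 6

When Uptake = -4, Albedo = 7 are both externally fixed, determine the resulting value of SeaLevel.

48

Setting Uptake = -4, Albedo = 7 by intervention discards those variables' equations.
SeaLevel = Albedo^2 + CO2  [with Albedo=7, CO2=-1]  = 48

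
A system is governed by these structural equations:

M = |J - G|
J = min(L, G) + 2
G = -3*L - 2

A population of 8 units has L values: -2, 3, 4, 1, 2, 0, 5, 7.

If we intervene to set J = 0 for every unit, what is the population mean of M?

10.5

do(J=0) breaks J's dependence on L. With J=0 fixed, M across the units is 4, 11, 14, 5, 8, 2, 17, 23, mean 10.5.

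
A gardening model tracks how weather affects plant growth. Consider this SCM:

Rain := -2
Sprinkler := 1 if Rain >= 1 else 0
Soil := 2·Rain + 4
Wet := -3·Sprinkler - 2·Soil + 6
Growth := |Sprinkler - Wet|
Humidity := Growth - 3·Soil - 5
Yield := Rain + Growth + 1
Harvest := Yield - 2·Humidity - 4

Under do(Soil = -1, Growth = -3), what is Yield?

-4

Under do(Soil = -1, Growth = -3), each intervened variable's structural equation is replaced by its fixed value.
Yield = Rain + Growth + 1  [with Rain=-2, Growth=-3]  = -4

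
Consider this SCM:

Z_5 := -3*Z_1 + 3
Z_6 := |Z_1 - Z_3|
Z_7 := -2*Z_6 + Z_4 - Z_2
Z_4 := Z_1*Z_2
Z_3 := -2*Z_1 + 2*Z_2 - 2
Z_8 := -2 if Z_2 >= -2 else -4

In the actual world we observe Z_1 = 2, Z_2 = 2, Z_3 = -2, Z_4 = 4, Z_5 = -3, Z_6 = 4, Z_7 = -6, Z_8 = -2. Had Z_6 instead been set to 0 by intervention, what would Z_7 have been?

2

Intervening sets Z_6 = 0 and removes its equation (Z_6 := |Z_1 - Z_3|).
Z_4 = Z_1*Z_2  [with Z_1=2, Z_2=2]  = 4
Z_7 = -2*Z_6 + Z_4 - Z_2  [with Z_6=0, Z_4=4, Z_2=2]  = 2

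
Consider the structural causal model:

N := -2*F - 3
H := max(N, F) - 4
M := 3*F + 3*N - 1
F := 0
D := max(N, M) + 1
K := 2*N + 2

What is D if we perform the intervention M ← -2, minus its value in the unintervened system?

1

Under do(M=-2), the mechanism M := 3*F + 3*N - 1 is discarded; M is fixed at -2.
N = -2*F - 3  [with F=0]  = -3
D = max(N, M) + 1  [with N=-3, M=-2]  = -1
Without intervention: N = -2*F - 3  [with F=0]  = -3; M = 3*F + 3*N - 1  [with F=0, N=-3]  = -10; D = max(N, M) + 1  [with N=-3, M=-10]  = -2.
Change = -1 − (-2) = 1.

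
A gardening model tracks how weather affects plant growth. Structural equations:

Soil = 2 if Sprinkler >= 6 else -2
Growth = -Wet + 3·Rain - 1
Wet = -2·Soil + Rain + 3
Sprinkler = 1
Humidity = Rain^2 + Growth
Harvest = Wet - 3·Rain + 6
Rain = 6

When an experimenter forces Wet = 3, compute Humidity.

50

Under do(Wet=3), the mechanism Wet = -2·Soil + Rain + 3 is discarded; Wet is fixed at 3.
Growth = -Wet + 3·Rain - 1  [with Wet=3, Rain=6]  = 14
Humidity = Rain^2 + Growth  [with Rain=6, Growth=14]  = 50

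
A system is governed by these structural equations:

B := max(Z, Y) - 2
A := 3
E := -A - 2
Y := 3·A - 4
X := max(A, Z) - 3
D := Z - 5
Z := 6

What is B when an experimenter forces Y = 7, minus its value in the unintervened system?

do(Y=7) replaces the equation Y := 3·A - 4 with the constant Y = 7.
B = max(Z, Y) - 2  [with Z=6, Y=7]  = 5
Without intervention: Y = 3·A - 4  [with A=3]  = 5; B = max(Z, Y) - 2  [with Z=6, Y=5]  = 4.
Change = 5 − 4 = 1.

1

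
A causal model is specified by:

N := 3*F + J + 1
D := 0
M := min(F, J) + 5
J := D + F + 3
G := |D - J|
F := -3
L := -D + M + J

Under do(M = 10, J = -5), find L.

Under do(M = 10, J = -5), each intervened variable's structural equation is replaced by its fixed value.
L = -D + M + J  [with D=0, M=10, J=-5]  = 5

5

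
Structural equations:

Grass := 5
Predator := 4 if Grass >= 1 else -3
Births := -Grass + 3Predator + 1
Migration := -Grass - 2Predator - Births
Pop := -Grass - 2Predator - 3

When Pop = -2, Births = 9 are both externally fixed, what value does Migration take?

-22

Under do(Pop = -2, Births = 9), each intervened variable's structural equation is replaced by its fixed value.
Predator = 4 if Grass >= 1 else -3  [with Grass=5]  = 4
Migration = -Grass - 2Predator - Births  [with Grass=5, Predator=4, Births=9]  = -22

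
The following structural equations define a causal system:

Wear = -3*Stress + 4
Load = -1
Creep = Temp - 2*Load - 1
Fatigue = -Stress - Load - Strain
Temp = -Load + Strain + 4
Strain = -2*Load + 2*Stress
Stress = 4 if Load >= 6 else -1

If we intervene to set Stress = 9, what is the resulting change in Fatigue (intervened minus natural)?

Under do(Stress=9), the mechanism Stress = 4 if Load >= 6 else -1 is discarded; Stress is fixed at 9.
Strain = -2*Load + 2*Stress  [with Load=-1, Stress=9]  = 20
Fatigue = -Stress - Load - Strain  [with Stress=9, Load=-1, Strain=20]  = -28
Without intervention: Stress = 4 if Load >= 6 else -1  [with Load=-1]  = -1; Strain = -2*Load + 2*Stress  [with Load=-1, Stress=-1]  = 0; Fatigue = -Stress - Load - Strain  [with Stress=-1, Load=-1, Strain=0]  = 2.
Change = -28 − 2 = -30.

-30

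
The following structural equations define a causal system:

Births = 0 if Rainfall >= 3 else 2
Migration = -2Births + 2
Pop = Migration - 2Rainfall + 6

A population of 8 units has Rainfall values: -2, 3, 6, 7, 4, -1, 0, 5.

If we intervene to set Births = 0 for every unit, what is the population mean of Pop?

The intervention sets Births=0 in all 8 units regardless of Rainfall. Recomputing Pop per unit gives 12, 2, -4, -6, 0, 10, 8, -2; average 2.5.

2.5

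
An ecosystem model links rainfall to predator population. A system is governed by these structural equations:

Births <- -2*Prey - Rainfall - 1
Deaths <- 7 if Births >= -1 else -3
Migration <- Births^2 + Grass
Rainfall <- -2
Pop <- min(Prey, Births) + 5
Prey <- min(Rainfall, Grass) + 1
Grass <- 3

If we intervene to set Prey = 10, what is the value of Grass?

3

Under do(Prey=10), the mechanism Prey <- min(Rainfall, Grass) + 1 is discarded; Prey is fixed at 10.
Since Grass is not a descendant of the intervened variable, it is unaffected.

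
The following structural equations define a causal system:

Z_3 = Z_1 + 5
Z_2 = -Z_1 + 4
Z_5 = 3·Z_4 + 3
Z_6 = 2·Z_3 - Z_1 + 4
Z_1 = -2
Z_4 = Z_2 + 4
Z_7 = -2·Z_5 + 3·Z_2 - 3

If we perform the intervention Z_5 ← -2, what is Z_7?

Under do(Z_5=-2), the mechanism Z_5 = 3·Z_4 + 3 is discarded; Z_5 is fixed at -2.
Z_2 = -Z_1 + 4  [with Z_1=-2]  = 6
Z_7 = -2·Z_5 + 3·Z_2 - 3  [with Z_5=-2, Z_2=6]  = 19

19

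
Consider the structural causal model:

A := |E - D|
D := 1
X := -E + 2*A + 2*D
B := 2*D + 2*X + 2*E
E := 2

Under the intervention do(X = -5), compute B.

-4

Intervening sets X = -5 and removes its equation (X := -E + 2*A + 2*D).
B = 2*D + 2*X + 2*E  [with D=1, X=-5, E=2]  = -4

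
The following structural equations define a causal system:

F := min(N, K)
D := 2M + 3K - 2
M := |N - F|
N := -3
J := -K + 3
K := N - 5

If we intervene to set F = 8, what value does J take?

11

The intervention breaks the incoming arrows to F: F := min(N, K) no longer applies, and F = 8.
No directed path runs from F to J, so J keeps its natural value.
K = N - 5  [with N=-3]  = -8
J = -K + 3  [with K=-8]  = 11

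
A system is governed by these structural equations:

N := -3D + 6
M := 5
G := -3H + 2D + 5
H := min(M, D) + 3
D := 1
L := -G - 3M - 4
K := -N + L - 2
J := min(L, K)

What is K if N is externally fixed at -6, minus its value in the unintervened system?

9

Under do(N=-6), the mechanism N := -3D + 6 is discarded; N is fixed at -6.
H = min(M, D) + 3  [with M=5, D=1]  = 4
G = -3H + 2D + 5  [with H=4, D=1]  = -5
L = -G - 3M - 4  [with G=-5, M=5]  = -14
K = -N + L - 2  [with N=-6, L=-14]  = -10
Without intervention: H = min(M, D) + 3  [with M=5, D=1]  = 4; G = -3H + 2D + 5  [with H=4, D=1]  = -5; N = -3D + 6  [with D=1]  = 3; L = -G - 3M - 4  [with G=-5, M=5]  = -14; K = -N + L - 2  [with N=3, L=-14]  = -19.
Change = -10 − (-19) = 9.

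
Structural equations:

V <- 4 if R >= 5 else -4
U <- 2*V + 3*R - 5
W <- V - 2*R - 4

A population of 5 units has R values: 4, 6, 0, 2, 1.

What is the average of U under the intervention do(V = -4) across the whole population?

do(V=-4) breaks V's dependence on R. With V=-4 fixed, U across the units is -1, 5, -13, -7, -10, mean -5.2.

-5.2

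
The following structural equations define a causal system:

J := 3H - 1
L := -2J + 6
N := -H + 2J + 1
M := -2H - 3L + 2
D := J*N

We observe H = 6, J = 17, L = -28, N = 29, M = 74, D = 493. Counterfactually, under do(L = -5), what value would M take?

5

do(L=-5) replaces the equation L := -2J + 6 with the constant L = -5.
M = -2H - 3L + 2  [with H=6, L=-5]  = 5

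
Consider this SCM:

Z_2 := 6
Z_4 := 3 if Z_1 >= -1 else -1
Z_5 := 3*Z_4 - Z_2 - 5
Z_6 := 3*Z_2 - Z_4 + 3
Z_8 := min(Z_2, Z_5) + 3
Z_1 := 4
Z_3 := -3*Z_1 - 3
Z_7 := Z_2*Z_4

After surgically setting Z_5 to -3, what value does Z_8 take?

0

do(Z_5=-3) replaces the equation Z_5 := 3*Z_4 - Z_2 - 5 with the constant Z_5 = -3.
Z_8 = min(Z_2, Z_5) + 3  [with Z_2=6, Z_5=-3]  = 0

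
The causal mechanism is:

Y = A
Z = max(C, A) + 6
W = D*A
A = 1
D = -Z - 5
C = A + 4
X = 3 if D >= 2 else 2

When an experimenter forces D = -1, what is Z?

11

The intervention breaks the incoming arrows to D: D = -Z - 5 no longer applies, and D = -1.
Since Z is not a descendant of the intervened variable, it is unaffected.
C = A + 4  [with A=1]  = 5
Z = max(C, A) + 6  [with C=5, A=1]  = 11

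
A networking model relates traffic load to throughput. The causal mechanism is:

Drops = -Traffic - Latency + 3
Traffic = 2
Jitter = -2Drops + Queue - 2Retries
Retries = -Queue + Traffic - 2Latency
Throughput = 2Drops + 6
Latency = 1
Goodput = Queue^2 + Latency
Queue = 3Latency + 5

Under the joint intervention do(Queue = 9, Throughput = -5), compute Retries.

-9

Setting Queue = 9, Throughput = -5 by intervention discards those variables' equations.
Retries = -Queue + Traffic - 2Latency  [with Queue=9, Traffic=2, Latency=1]  = -9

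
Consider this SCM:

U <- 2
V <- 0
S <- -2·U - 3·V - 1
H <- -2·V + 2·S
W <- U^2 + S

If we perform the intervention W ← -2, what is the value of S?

-5

do(W=-2) replaces the equation W <- U^2 + S with the constant W = -2.
S is not downstream of the intervention, so its value is determined by the original equations.
S = -2·U - 3·V - 1  [with U=2, V=0]  = -5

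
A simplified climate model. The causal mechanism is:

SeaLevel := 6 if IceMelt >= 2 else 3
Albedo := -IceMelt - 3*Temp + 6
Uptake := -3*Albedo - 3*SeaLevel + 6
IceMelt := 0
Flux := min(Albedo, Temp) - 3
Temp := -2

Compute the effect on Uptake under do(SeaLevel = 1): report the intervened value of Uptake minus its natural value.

Under do(SeaLevel=1), the mechanism SeaLevel := 6 if IceMelt >= 2 else 3 is discarded; SeaLevel is fixed at 1.
Albedo = -IceMelt - 3*Temp + 6  [with IceMelt=0, Temp=-2]  = 12
Uptake = -3*Albedo - 3*SeaLevel + 6  [with Albedo=12, SeaLevel=1]  = -33
Without intervention: Albedo = -IceMelt - 3*Temp + 6  [with IceMelt=0, Temp=-2]  = 12; SeaLevel = 6 if IceMelt >= 2 else 3  [with IceMelt=0]  = 3; Uptake = -3*Albedo - 3*SeaLevel + 6  [with Albedo=12, SeaLevel=3]  = -39.
Change = -33 − (-39) = 6.

6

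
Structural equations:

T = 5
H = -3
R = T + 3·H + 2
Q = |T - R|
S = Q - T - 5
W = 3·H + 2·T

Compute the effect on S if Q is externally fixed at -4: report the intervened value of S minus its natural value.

-11

Intervening sets Q = -4 and removes its equation (Q = |T - R|).
S = Q - T - 5  [with Q=-4, T=5]  = -14
Without intervention: R = T + 3·H + 2  [with T=5, H=-3]  = -2; Q = |T - R|  [with T=5, R=-2]  = 7; S = Q - T - 5  [with Q=7, T=5]  = -3.
Change = -14 − (-3) = -11.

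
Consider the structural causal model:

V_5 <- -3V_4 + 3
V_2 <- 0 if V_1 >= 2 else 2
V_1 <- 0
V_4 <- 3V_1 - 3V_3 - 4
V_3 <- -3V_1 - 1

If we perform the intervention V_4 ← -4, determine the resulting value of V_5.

Intervening sets V_4 = -4 and removes its equation (V_4 <- 3V_1 - 3V_3 - 4).
V_5 = -3V_4 + 3  [with V_4=-4]  = 15

15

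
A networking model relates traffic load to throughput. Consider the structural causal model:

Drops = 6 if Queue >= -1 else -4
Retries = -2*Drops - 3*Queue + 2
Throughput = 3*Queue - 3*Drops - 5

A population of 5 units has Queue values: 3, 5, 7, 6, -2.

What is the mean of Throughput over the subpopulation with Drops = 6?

-7.25

E[Throughput|Drops=6] averages over only the 4 units with Drops=6 (Queue = 3, 5, 7, 6): Throughput = -14, -8, -2, -5, mean -7.25.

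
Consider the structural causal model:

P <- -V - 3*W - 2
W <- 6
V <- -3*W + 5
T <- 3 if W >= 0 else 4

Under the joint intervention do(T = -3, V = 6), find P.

Setting T = -3, V = 6 by intervention discards those variables' equations.
P = -V - 3*W - 2  [with V=6, W=6]  = -26

-26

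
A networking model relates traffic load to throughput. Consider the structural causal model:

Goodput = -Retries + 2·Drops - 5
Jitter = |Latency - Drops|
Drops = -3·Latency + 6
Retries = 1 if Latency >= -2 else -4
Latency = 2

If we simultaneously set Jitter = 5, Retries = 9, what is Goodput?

The joint intervention fixes Jitter = 5, Retries = 9, removing each variable's own equation.
Drops = -3·Latency + 6  [with Latency=2]  = 0
Goodput = -Retries + 2·Drops - 5  [with Retries=9, Drops=0]  = -14

-14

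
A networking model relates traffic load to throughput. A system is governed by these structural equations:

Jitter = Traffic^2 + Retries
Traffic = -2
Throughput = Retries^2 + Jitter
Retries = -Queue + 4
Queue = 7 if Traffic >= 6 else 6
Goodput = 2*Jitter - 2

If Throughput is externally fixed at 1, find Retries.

do(Throughput=1) replaces the equation Throughput = Retries^2 + Jitter with the constant Throughput = 1.
Retries is not downstream of the intervention, so its value is determined by the original equations.
Queue = 7 if Traffic >= 6 else 6  [with Traffic=-2]  = 6
Retries = -Queue + 4  [with Queue=6]  = -2

-2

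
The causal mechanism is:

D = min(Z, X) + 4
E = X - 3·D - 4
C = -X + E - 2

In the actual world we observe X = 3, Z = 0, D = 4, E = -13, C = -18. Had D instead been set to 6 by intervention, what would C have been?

do(D=6) replaces the equation D = min(Z, X) + 4 with the constant D = 6.
E = X - 3·D - 4  [with X=3, D=6]  = -19
C = -X + E - 2  [with X=3, E=-19]  = -24

-24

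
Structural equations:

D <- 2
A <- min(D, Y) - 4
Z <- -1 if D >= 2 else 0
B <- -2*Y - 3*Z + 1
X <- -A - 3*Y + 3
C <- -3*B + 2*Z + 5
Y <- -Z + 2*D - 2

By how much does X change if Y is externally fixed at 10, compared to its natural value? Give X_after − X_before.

-21

The intervention breaks the incoming arrows to Y: Y <- -Z + 2*D - 2 no longer applies, and Y = 10.
A = min(D, Y) - 4  [with D=2, Y=10]  = -2
X = -A - 3*Y + 3  [with A=-2, Y=10]  = -25
Without intervention: Z = -1 if D >= 2 else 0  [with D=2]  = -1; Y = -Z + 2*D - 2  [with Z=-1, D=2]  = 3; A = min(D, Y) - 4  [with D=2, Y=3]  = -2; X = -A - 3*Y + 3  [with A=-2, Y=3]  = -4.
Change = -25 − (-4) = -21.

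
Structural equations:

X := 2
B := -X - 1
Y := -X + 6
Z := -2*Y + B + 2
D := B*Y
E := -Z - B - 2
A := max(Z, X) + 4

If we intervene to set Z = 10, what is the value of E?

-9

Under do(Z=10), the mechanism Z := -2*Y + B + 2 is discarded; Z is fixed at 10.
B = -X - 1  [with X=2]  = -3
E = -Z - B - 2  [with Z=10, B=-3]  = -9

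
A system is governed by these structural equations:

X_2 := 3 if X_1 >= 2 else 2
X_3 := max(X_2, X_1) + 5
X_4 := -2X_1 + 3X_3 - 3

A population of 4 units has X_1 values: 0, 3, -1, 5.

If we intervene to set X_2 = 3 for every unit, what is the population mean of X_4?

19

do(X_2=3) breaks X_2's dependence on X_1. With X_2=3 fixed, X_4 across the units is 21, 15, 23, 17, mean 19.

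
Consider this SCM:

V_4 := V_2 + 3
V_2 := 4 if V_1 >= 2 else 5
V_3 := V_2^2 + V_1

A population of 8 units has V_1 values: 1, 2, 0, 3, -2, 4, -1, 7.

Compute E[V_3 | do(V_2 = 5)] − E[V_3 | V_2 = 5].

Every unit gets V_2=5 under the intervention. V_3 values become 26, 27, 25, 28, 23, 29, 24, 32; E[V_3|do(V_2=5)] = 26.75.
Conditioning on V_2=5 selects the 4 unit(s) with V_1 ∈ {1, 0, -2, -1}. Their V_3 values: 26, 25, 23, 24. Mean = 24.5.
Difference = 26.75 − 24.5 = 2.25.

2.25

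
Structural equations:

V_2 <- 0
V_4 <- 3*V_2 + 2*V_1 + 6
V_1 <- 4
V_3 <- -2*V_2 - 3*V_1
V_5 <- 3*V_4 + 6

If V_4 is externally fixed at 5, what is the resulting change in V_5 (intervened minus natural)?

-27

Intervening sets V_4 = 5 and removes its equation (V_4 <- 3*V_2 + 2*V_1 + 6).
V_5 = 3*V_4 + 6  [with V_4=5]  = 21
Without intervention: V_4 = 3*V_2 + 2*V_1 + 6  [with V_2=0, V_1=4]  = 14; V_5 = 3*V_4 + 6  [with V_4=14]  = 48.
Change = 21 − 48 = -27.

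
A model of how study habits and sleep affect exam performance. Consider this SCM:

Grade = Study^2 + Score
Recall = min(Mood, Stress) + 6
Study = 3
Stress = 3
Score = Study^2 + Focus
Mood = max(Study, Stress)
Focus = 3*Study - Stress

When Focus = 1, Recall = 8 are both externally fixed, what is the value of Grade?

Under do(Focus = 1, Recall = 8), each intervened variable's structural equation is replaced by its fixed value.
Score = Study^2 + Focus  [with Study=3, Focus=1]  = 10
Grade = Study^2 + Score  [with Study=3, Score=10]  = 19

19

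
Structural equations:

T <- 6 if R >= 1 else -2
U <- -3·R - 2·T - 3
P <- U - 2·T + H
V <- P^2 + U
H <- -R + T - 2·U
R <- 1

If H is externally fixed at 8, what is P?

Intervening sets H = 8 and removes its equation (H <- -R + T - 2·U).
T = 6 if R >= 1 else -2  [with R=1]  = 6
U = -3·R - 2·T - 3  [with R=1, T=6]  = -18
P = U - 2·T + H  [with U=-18, T=6, H=8]  = -22

-22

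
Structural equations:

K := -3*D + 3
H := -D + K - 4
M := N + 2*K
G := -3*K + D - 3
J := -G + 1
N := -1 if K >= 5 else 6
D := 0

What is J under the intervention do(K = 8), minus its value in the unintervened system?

Under do(K=8), the mechanism K := -3*D + 3 is discarded; K is fixed at 8.
G = -3*K + D - 3  [with K=8, D=0]  = -27
J = -G + 1  [with G=-27]  = 28
Without intervention: K = -3*D + 3  [with D=0]  = 3; G = -3*K + D - 3  [with K=3, D=0]  = -12; J = -G + 1  [with G=-12]  = 13.
Change = 28 − 13 = 15.

15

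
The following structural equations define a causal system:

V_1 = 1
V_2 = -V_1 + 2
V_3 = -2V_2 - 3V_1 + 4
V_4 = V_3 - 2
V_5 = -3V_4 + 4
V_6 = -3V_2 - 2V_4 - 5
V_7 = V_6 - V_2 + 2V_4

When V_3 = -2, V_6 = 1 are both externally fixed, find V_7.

-8

Under do(V_3 = -2, V_6 = 1), each intervened variable's structural equation is replaced by its fixed value.
V_2 = -V_1 + 2  [with V_1=1]  = 1
V_4 = V_3 - 2  [with V_3=-2]  = -4
V_7 = V_6 - V_2 + 2V_4  [with V_6=1, V_2=1, V_4=-4]  = -8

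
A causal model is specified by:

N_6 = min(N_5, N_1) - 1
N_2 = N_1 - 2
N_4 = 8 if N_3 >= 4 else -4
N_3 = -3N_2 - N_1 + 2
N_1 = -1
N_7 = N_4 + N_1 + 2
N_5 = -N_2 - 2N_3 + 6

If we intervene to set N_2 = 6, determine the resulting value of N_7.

Under do(N_2=6), the mechanism N_2 = N_1 - 2 is discarded; N_2 is fixed at 6.
N_3 = -3N_2 - N_1 + 2  [with N_2=6, N_1=-1]  = -15
N_4 = 8 if N_3 >= 4 else -4  [with N_3=-15]  = -4
N_7 = N_4 + N_1 + 2  [with N_4=-4, N_1=-1]  = -3

-3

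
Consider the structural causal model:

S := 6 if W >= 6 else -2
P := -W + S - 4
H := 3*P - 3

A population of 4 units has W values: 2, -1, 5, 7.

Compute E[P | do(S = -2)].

Every unit gets S=-2 under the intervention. P values become -8, -5, -11, -13; E[P|do(S=-2)] = -9.25.

-9.25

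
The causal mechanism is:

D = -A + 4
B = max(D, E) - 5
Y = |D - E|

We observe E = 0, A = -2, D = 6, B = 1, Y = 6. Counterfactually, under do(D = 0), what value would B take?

-5

The intervention breaks the incoming arrows to D: D = -A + 4 no longer applies, and D = 0.
B = max(D, E) - 5  [with D=0, E=0]  = -5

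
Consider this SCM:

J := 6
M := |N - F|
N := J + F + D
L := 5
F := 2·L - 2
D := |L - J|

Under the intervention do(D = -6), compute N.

8

do(D=-6) replaces the equation D := |L - J| with the constant D = -6.
F = 2·L - 2  [with L=5]  = 8
N = J + F + D  [with J=6, F=8, D=-6]  = 8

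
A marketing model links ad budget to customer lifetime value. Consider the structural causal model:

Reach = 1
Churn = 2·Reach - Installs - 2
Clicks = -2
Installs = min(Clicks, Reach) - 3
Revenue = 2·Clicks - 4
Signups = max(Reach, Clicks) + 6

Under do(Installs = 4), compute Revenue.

-8

The intervention breaks the incoming arrows to Installs: Installs = min(Clicks, Reach) - 3 no longer applies, and Installs = 4.
No directed path runs from Installs to Revenue, so Revenue keeps its natural value.
Revenue = 2·Clicks - 4  [with Clicks=-2]  = -8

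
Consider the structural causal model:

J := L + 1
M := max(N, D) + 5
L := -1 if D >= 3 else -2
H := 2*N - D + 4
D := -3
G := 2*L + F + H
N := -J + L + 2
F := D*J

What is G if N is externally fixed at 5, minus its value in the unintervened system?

8

do(N=5) replaces the equation N := -J + L + 2 with the constant N = 5.
L = -1 if D >= 3 else -2  [with D=-3]  = -2
J = L + 1  [with L=-2]  = -1
F = D*J  [with D=-3, J=-1]  = 3
H = 2*N - D + 4  [with N=5, D=-3]  = 17
G = 2*L + F + H  [with L=-2, F=3, H=17]  = 16
Without intervention: L = -1 if D >= 3 else -2  [with D=-3]  = -2; J = L + 1  [with L=-2]  = -1; F = D*J  [with D=-3, J=-1]  = 3; N = -J + L + 2  [with J=-1, L=-2]  = 1; H = 2*N - D + 4  [with N=1, D=-3]  = 9; G = 2*L + F + H  [with L=-2, F=3, H=9]  = 8.
Change = 16 − 8 = 8.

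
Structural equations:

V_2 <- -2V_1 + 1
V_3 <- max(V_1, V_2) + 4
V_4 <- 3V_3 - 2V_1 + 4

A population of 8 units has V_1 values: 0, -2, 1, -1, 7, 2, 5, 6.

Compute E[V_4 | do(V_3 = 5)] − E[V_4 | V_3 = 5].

The intervention sets V_3=5 in all 8 units regardless of V_1. Recomputing V_4 per unit gives 19, 23, 17, 21, 5, 15, 9, 7; average 14.5.
E[V_4|V_3=5] averages over only the 2 units with V_3=5 (V_1 = 0, 1): V_4 = 19, 17, mean 18.
Difference = 14.5 − 18 = -3.5.

-3.5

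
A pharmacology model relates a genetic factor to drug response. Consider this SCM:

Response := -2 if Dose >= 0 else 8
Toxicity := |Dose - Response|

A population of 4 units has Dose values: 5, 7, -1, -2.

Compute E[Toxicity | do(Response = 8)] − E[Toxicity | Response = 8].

The intervention sets Response=8 in all 4 units regardless of Dose. Recomputing Toxicity per unit gives 3, 1, 9, 10; average 5.75.
Observing Response=8 restricts to units where Response's equation naturally yields 8: Dose ∈ {-1, -2}. In that subpopulation Toxicity = 9, 10, mean 9.5.
Difference = 5.75 − 9.5 = -3.75.

-3.75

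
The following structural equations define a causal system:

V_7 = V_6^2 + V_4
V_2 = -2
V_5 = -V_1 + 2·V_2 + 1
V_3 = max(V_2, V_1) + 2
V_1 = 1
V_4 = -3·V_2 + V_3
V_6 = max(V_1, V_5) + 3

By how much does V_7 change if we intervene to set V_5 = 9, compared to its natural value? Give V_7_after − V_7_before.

128

Under do(V_5=9), the mechanism V_5 = -V_1 + 2·V_2 + 1 is discarded; V_5 is fixed at 9.
V_3 = max(V_2, V_1) + 2  [with V_2=-2, V_1=1]  = 3
V_4 = -3·V_2 + V_3  [with V_2=-2, V_3=3]  = 9
V_6 = max(V_1, V_5) + 3  [with V_1=1, V_5=9]  = 12
V_7 = V_6^2 + V_4  [with V_6=12, V_4=9]  = 153
Without intervention: V_3 = max(V_2, V_1) + 2  [with V_2=-2, V_1=1]  = 3; V_4 = -3·V_2 + V_3  [with V_2=-2, V_3=3]  = 9; V_5 = -V_1 + 2·V_2 + 1  [with V_1=1, V_2=-2]  = -4; V_6 = max(V_1, V_5) + 3  [with V_1=1, V_5=-4]  = 4; V_7 = V_6^2 + V_4  [with V_6=4, V_4=9]  = 25.
Change = 153 − 25 = 128.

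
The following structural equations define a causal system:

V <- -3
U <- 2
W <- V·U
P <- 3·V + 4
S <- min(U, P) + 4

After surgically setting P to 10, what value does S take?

6

Intervening sets P = 10 and removes its equation (P <- 3·V + 4).
S = min(U, P) + 4  [with U=2, P=10]  = 6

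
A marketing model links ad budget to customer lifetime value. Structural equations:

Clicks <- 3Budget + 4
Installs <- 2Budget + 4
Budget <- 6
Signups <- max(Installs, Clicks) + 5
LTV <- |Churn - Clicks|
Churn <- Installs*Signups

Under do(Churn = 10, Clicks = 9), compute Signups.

21

Setting Churn = 10, Clicks = 9 by intervention discards those variables' equations.
Installs = 2Budget + 4  [with Budget=6]  = 16
Signups = max(Installs, Clicks) + 5  [with Installs=16, Clicks=9]  = 21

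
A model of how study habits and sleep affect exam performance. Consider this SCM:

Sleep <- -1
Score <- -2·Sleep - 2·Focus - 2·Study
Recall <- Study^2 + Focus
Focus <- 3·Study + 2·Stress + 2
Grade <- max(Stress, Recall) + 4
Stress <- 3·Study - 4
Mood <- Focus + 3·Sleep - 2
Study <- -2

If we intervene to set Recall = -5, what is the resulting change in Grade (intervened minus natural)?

do(Recall=-5) replaces the equation Recall <- Study^2 + Focus with the constant Recall = -5.
Stress = 3·Study - 4  [with Study=-2]  = -10
Grade = max(Stress, Recall) + 4  [with Stress=-10, Recall=-5]  = -1
Without intervention: Stress = 3·Study - 4  [with Study=-2]  = -10; Focus = 3·Study + 2·Stress + 2  [with Study=-2, Stress=-10]  = -24; Recall = Study^2 + Focus  [with Study=-2, Focus=-24]  = -20; Grade = max(Stress, Recall) + 4  [with Stress=-10, Recall=-20]  = -6.
Change = -1 − (-6) = 5.

5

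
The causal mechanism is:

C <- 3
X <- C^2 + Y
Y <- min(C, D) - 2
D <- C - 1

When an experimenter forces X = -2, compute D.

2

The intervention breaks the incoming arrows to X: X <- C^2 + Y no longer applies, and X = -2.
Since D is not a descendant of the intervened variable, it is unaffected.
D = C - 1  [with C=3]  = 2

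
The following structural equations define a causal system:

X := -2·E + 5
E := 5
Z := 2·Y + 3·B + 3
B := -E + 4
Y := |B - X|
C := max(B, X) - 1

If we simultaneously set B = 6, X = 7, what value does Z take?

Setting B = 6, X = 7 by intervention discards those variables' equations.
Y = |B - X|  [with B=6, X=7]  = 1
Z = 2·Y + 3·B + 3  [with Y=1, B=6]  = 23

23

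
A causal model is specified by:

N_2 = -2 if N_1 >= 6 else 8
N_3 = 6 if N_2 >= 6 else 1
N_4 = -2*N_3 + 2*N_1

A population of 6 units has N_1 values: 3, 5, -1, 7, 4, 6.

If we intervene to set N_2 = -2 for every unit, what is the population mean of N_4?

6

Under do(N_2=-2), N_2's equation is replaced by N_2=-2 for every unit. Per-unit N_4: 4, 8, -4, 12, 6, 10. Mean = 6.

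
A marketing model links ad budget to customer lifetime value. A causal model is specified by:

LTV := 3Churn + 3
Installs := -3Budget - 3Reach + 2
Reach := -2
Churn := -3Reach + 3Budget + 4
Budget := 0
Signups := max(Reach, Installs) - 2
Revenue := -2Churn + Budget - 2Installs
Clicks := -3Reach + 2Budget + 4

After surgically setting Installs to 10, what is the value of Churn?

10

Under do(Installs=10), the mechanism Installs := -3Budget - 3Reach + 2 is discarded; Installs is fixed at 10.
Since Churn is not a descendant of the intervened variable, it is unaffected.
Churn = -3Reach + 3Budget + 4  [with Reach=-2, Budget=0]  = 10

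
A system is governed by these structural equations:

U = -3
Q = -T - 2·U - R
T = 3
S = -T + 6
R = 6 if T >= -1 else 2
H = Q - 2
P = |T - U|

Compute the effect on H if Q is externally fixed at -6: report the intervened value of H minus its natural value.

The intervention breaks the incoming arrows to Q: Q = -T - 2·U - R no longer applies, and Q = -6.
H = Q - 2  [with Q=-6]  = -8
Without intervention: R = 6 if T >= -1 else 2  [with T=3]  = 6; Q = -T - 2·U - R  [with T=3, U=-3, R=6]  = -3; H = Q - 2  [with Q=-3]  = -5.
Change = -8 − (-5) = -3.

-3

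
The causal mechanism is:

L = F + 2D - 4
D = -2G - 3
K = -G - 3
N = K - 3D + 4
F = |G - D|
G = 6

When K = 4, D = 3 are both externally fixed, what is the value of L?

5

Setting K = 4, D = 3 by intervention discards those variables' equations.
F = |G - D|  [with G=6, D=3]  = 3
L = F + 2D - 4  [with F=3, D=3]  = 5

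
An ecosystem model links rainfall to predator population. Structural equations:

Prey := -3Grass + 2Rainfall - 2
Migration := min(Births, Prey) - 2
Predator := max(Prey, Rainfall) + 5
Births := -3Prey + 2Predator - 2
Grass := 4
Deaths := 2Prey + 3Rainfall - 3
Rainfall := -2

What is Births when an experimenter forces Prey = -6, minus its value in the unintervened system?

do(Prey=-6) replaces the equation Prey := -3Grass + 2Rainfall - 2 with the constant Prey = -6.
Predator = max(Prey, Rainfall) + 5  [with Prey=-6, Rainfall=-2]  = 3
Births = -3Prey + 2Predator - 2  [with Prey=-6, Predator=3]  = 22
Without intervention: Prey = -3Grass + 2Rainfall - 2  [with Grass=4, Rainfall=-2]  = -18; Predator = max(Prey, Rainfall) + 5  [with Prey=-18, Rainfall=-2]  = 3; Births = -3Prey + 2Predator - 2  [with Prey=-18, Predator=3]  = 58.
Change = 22 − 58 = -36.

-36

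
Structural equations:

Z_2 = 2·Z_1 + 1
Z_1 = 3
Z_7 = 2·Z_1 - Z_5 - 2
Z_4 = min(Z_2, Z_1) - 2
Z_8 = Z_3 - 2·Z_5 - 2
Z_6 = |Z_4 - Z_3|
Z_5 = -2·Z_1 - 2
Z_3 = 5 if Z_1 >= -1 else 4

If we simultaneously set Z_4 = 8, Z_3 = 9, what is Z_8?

23

The joint intervention fixes Z_4 = 8, Z_3 = 9, removing each variable's own equation.
Z_5 = -2·Z_1 - 2  [with Z_1=3]  = -8
Z_8 = Z_3 - 2·Z_5 - 2  [with Z_3=9, Z_5=-8]  = 23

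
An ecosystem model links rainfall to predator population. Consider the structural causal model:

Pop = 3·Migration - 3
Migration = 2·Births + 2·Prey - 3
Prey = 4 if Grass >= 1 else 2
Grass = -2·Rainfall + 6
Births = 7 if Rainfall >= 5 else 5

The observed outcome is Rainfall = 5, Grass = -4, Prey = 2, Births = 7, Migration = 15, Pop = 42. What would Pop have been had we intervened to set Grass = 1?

Under do(Grass=1), the mechanism Grass = -2·Rainfall + 6 is discarded; Grass is fixed at 1.
Prey = 4 if Grass >= 1 else 2  [with Grass=1]  = 4
Births = 7 if Rainfall >= 5 else 5  [with Rainfall=5]  = 7
Migration = 2·Births + 2·Prey - 3  [with Births=7, Prey=4]  = 19
Pop = 3·Migration - 3  [with Migration=19]  = 54

54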